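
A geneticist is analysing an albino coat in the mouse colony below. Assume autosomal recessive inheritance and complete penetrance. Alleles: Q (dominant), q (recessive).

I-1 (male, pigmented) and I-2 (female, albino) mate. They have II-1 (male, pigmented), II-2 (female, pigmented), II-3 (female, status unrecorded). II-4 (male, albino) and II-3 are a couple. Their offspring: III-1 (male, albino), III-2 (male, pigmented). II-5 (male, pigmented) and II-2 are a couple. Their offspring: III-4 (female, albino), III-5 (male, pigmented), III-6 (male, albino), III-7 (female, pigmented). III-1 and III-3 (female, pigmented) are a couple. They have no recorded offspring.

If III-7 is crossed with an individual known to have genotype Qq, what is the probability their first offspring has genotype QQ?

II-5 is pigmented so carries Q and passed q to III-4 (qq), so II-5 is Qq.
II-2 is pigmented so carries Q and received q from I-2 (qq), so II-2 is Qq.
III-7 is a pigmented offspring of II-5 (Qq) × II-2 (Qq), whose cross gives 1/4 QQ : 1/2 Qq : 1/4 qq; conditioning on being pigmented, III-7 is QQ with probability 1/3, Qq with probability 2/3.
Summing over parental genotype combinations, P(offspring has genotype QQ) = 1/3·1/2 + 2/3·1/4 = 1/3.

1/3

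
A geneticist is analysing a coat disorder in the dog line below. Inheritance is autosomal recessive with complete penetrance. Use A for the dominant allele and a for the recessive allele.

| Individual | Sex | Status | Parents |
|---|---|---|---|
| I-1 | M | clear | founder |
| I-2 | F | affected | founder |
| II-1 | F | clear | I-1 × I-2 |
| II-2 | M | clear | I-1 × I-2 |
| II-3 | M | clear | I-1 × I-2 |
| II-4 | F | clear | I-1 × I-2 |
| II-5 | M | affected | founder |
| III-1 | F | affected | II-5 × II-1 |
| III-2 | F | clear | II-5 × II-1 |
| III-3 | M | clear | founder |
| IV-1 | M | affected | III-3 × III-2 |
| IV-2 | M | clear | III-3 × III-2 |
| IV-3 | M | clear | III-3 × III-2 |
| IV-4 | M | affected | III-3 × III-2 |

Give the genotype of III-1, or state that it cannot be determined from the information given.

III-1 is affected, so III-1 is aa.

aa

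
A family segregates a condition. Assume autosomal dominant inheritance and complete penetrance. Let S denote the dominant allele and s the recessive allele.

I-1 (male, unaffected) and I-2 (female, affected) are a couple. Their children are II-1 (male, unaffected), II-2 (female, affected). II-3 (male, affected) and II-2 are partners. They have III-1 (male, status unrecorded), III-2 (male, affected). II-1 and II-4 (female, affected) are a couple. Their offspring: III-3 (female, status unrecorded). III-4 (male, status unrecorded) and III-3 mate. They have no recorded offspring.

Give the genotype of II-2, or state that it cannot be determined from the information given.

From phenotype alone, II-2 is SS or Ss.
II-2 is affected so carries S and received s from I-1 (ss), so II-2 is Ss.

Ss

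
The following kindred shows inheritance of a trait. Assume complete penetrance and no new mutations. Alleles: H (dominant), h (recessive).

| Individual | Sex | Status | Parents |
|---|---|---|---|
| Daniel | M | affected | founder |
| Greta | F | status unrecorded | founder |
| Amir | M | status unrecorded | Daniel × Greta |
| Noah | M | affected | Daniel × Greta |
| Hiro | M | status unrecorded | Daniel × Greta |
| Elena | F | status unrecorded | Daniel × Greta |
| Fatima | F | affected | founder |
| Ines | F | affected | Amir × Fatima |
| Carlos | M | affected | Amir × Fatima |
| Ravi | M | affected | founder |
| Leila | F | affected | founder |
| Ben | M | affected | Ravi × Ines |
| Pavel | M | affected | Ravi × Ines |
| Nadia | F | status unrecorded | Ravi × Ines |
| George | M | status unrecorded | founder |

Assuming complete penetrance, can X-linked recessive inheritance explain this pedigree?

A consistent assignment under X-linked recessive exists: Daniel X^h Y, Greta X^H X^h, Amir X^h Y, Noah X^h Y, Hiro X^H Y, Elena X^H X^h, Fatima X^h X^h, Ines X^h X^h, Carlos X^h Y, Ravi X^h Y, Leila X^h X^h, Ben X^h Y, Pavel X^h Y, Nadia X^h X^h, George X^H Y.
In this assignment every recorded phenotype matches its genotype and every non-founder's genotype is obtainable from its parents' genotypes, so the pedigree is consistent.

Yes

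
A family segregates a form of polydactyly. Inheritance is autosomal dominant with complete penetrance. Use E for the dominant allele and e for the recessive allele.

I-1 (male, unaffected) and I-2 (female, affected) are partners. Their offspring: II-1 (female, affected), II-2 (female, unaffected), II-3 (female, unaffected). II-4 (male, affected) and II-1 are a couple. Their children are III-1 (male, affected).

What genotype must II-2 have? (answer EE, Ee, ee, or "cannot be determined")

II-2 is unaffected, so II-2 is ee.

ee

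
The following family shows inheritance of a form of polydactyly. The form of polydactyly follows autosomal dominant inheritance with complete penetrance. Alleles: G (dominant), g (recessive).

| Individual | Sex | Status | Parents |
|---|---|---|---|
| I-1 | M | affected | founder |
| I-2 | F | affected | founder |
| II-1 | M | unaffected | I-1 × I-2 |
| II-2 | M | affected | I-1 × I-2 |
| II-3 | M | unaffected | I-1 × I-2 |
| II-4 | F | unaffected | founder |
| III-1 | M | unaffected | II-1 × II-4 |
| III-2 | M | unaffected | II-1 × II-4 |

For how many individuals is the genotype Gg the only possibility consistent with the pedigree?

2

Obligate heterozygotes: I-1 is affected so carries G and passed g to II-1 (gg), so I-1 is Gg; I-2 is affected so carries G and passed g to II-1 (gg), so I-2 is Gg.
Every other individual is either homozygous by phenotype or has at least one consistent homozygous assignment, so the count is 2.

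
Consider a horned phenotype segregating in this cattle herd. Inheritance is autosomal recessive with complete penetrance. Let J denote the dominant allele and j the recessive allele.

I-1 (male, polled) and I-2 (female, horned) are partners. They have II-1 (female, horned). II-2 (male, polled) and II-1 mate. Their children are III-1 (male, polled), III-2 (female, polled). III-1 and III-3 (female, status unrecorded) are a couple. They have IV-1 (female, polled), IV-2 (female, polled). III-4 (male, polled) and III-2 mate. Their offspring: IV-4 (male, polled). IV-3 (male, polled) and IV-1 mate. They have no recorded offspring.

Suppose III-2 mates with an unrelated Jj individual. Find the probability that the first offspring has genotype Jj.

III-2 is polled so carries J and received j from II-1 (jj), so III-2 is Jj.
The cross gives 1/4 JJ : 1/2 Jj : 1/4 jj, so P(offspring has genotype Jj) = 1/2.

1/2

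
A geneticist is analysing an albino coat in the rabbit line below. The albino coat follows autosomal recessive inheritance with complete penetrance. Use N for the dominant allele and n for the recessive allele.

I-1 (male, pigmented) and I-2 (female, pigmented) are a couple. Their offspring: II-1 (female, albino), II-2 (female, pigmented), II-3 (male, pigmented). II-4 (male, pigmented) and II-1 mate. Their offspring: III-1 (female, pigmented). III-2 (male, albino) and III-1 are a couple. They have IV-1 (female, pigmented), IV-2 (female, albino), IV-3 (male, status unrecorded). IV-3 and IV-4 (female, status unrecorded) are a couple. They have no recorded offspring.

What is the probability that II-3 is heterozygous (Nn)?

I-1 is pigmented so carries N and passed n to II-1 (nn), so I-1 is Nn.
I-2 is pigmented so carries N and passed n to II-1 (nn), so I-2 is Nn.
Their cross gives offspring ratios 1/4 NN : 1/2 Nn : 1/4 nn. Conditioning on II-3 being pigmented, P(Nn) = 1/2 / 3/4 = 2/3.

2/3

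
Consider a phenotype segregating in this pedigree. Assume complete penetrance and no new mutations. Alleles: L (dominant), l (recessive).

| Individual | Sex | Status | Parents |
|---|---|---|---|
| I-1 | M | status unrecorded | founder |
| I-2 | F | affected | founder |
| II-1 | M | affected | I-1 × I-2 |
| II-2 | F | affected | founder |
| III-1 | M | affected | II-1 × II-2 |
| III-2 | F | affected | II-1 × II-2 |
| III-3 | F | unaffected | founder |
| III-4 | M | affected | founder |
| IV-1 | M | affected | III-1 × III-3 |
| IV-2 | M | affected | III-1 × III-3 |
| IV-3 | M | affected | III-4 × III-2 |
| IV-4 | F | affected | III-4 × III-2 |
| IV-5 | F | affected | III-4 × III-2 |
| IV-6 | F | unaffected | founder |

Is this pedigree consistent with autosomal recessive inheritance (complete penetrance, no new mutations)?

Yes

A consistent assignment under autosomal recessive exists: I-1 Ll, I-2 ll, II-1 ll, II-2 ll, III-1 ll, III-2 ll, III-3 Ll, III-4 ll, IV-1 ll, IV-2 ll, IV-3 ll, IV-4 ll, IV-5 ll, IV-6 LL.
In this assignment every recorded phenotype matches its genotype and every non-founder's genotype is obtainable from its parents' genotypes, so the pedigree is consistent.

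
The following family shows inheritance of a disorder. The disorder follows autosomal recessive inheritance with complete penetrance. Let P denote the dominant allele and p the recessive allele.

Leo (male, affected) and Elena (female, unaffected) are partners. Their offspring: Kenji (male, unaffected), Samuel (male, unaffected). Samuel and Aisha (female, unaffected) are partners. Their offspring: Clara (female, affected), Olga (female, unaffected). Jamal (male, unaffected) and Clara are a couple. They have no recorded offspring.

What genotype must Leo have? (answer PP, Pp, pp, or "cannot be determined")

Leo is affected, so Leo is pp.

pp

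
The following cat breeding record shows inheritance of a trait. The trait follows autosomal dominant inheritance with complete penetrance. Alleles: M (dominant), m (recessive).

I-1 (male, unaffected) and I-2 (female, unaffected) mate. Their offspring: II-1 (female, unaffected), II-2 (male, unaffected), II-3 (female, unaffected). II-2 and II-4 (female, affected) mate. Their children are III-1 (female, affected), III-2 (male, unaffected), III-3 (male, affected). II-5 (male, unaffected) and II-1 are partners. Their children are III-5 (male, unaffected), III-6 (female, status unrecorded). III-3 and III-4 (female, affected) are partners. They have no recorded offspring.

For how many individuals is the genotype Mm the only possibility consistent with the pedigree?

Obligate heterozygotes: II-4 is affected so carries M and passed m to III-2 (mm), so II-4 is Mm; III-1 is affected so carries M and received m from II-2 (mm), so III-1 is Mm; III-3 is affected so carries M and received m from II-2 (mm), so III-3 is Mm.
Every other individual is either homozygous by phenotype or has at least one consistent homozygous assignment, so the count is 3.

3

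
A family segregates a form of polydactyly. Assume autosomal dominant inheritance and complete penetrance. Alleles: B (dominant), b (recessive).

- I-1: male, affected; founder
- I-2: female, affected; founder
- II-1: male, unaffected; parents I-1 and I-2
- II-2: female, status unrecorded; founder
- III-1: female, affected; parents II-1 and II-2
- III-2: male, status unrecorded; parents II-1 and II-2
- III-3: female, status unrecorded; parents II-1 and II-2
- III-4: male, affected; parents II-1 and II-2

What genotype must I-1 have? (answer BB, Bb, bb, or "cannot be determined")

From phenotype alone, I-1 is BB or Bb.
I-1 is affected so carries B and passed b to II-1 (bb), so I-1 is Bb.

Bb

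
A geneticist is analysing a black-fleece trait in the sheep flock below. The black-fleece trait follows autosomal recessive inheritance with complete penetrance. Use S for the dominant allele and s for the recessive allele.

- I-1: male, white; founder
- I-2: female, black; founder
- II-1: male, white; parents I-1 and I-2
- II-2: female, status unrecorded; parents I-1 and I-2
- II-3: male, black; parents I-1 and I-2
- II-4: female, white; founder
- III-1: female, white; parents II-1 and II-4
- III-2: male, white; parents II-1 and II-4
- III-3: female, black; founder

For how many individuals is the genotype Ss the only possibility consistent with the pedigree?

Obligate heterozygotes: I-1 is white so carries S and passed s to II-3 (ss), so I-1 is Ss; II-1 is white so carries S and received s from I-2 (ss), so II-1 is Ss.
Every other individual is either homozygous by phenotype or has at least one consistent homozygous assignment, so the count is 2.

2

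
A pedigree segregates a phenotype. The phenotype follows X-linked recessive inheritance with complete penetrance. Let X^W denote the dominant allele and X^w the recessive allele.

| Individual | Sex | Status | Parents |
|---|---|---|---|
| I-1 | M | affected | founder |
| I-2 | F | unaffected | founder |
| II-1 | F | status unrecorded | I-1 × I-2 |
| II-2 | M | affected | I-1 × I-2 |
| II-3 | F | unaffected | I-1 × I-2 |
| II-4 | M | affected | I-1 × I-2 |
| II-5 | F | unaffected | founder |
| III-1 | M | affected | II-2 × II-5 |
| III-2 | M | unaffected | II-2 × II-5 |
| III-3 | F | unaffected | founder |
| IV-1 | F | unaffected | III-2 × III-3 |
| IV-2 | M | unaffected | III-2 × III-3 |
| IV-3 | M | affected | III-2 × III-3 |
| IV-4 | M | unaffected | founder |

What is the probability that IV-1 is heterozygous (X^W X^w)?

III-2 is unaffected, so III-2 is X^W Y.
III-3 is unaffected so carries W and passed w to IV-3 (X^w Y), so III-3 is X^W X^w.
Their cross gives offspring ratios 1/2 X^W X^W : 1/2 X^W X^w. Conditioning on IV-1 being unaffected, P(X^W X^w) = 1/2 / 1 = 1/2.

1/2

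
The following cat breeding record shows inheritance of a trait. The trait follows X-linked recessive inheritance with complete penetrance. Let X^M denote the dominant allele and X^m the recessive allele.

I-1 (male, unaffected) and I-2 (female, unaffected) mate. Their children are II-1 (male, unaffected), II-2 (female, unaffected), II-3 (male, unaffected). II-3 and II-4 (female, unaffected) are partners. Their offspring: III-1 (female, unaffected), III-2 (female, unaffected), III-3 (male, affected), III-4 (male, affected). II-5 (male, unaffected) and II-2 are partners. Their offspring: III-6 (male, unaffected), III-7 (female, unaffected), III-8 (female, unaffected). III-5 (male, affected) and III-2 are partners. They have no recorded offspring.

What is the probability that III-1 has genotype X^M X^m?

1/2

II-3 is unaffected, so II-3 is X^M Y.
II-4 is unaffected so carries M and passed m to III-3 (X^m Y), so II-4 is X^M X^m.
Their cross gives offspring ratios 1/2 X^M X^M : 1/2 X^M X^m. Conditioning on III-1 being unaffected, P(X^M X^m) = 1/2 / 1 = 1/2.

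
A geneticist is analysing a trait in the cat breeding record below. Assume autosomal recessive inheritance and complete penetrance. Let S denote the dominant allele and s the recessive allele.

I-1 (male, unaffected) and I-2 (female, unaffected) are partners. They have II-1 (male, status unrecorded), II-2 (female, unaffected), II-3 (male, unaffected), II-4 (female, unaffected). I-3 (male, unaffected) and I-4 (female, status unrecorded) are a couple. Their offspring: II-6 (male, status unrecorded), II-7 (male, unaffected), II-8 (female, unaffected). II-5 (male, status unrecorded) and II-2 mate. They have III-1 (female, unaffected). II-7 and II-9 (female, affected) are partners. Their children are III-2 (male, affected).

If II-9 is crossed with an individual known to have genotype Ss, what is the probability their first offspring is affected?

II-9 is affected, so II-9 is ss.
The cross gives 1/2 Ss : 1/2 ss, so P(offspring is affected) = 1/2.

1/2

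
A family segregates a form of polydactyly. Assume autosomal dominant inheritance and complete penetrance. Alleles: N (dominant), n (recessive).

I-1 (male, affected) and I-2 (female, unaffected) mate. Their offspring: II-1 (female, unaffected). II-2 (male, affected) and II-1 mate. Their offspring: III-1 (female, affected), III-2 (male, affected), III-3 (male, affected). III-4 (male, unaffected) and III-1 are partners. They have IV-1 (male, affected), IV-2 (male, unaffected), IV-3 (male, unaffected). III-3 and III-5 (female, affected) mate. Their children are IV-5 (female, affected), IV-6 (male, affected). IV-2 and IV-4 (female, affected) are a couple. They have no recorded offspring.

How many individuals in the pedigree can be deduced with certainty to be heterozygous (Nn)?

Obligate heterozygotes: I-1 is affected so carries N and passed n to II-1 (nn), so I-1 is Nn; III-1 is affected so carries N and received n from II-1 (nn), so III-1 is Nn; III-2 is affected so carries N and received n from II-1 (nn), so III-2 is Nn; III-3 is affected so carries N and received n from II-1 (nn), so III-3 is Nn; IV-1 is affected so carries N and received n from III-4 (nn), so IV-1 is Nn.
Every other individual is either homozygous by phenotype or has at least one consistent homozygous assignment, so the count is 5.

5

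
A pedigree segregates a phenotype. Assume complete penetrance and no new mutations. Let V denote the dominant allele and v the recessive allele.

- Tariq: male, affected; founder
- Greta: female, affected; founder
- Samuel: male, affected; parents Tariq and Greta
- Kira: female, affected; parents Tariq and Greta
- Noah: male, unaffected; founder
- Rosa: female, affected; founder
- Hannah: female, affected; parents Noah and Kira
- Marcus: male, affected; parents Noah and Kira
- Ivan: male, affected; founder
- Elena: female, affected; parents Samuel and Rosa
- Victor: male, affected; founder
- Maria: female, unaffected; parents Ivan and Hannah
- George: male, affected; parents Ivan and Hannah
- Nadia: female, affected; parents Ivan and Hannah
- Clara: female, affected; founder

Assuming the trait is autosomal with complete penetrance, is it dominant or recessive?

Ivan and Hannah are both affected yet have an unaffected child Maria. Under a recessive model two affected parents are homozygous and every child would be affected, so the trait cannot be recessive.

dominant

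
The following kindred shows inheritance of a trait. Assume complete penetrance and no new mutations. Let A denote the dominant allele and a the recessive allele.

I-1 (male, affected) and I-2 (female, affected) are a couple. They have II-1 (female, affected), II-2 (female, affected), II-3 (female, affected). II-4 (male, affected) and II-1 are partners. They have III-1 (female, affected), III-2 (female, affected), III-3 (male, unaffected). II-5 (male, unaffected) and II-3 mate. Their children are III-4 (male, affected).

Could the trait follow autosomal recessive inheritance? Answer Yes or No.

Under autosomal recessive, III-3 (unaffected, male) cannot arise from II-4 (affected) × II-1 (affected).

No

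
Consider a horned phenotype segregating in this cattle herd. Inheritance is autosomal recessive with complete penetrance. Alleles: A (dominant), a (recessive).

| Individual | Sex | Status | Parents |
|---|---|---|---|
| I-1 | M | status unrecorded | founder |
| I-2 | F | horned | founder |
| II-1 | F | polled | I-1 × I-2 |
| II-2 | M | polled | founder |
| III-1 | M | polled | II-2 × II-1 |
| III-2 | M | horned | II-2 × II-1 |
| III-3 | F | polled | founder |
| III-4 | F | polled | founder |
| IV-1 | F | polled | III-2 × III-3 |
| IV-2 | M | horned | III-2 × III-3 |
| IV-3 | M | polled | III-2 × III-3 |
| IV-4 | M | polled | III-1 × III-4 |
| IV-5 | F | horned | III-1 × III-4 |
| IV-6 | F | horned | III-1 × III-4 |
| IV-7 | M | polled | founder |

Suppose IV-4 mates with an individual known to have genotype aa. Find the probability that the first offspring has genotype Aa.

III-1 is polled so carries A and passed a to IV-5 (aa), so III-1 is Aa.
III-4 is polled so carries A and passed a to IV-5 (aa), so III-4 is Aa.
IV-4 is a polled offspring of III-1 (Aa) × III-4 (Aa), whose cross gives 1/4 AA : 1/2 Aa : 1/4 aa; conditioning on being polled, IV-4 is AA with probability 1/3, Aa with probability 2/3.
Summing over parental genotype combinations, P(offspring has genotype Aa) = 1/3·1 + 2/3·1/2 = 2/3.

2/3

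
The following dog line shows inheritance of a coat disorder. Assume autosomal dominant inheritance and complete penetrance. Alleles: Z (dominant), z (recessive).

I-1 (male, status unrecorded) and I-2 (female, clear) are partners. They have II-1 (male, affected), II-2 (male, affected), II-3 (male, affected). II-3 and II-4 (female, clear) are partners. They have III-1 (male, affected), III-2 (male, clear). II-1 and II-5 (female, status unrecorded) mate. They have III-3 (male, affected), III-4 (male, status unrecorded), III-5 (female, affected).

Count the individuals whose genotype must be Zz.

4

Obligate heterozygotes: II-1 is affected so carries Z and received z from I-2 (zz), so II-1 is Zz; II-2 is affected so carries Z and received z from I-2 (zz), so II-2 is Zz; II-3 is affected so carries Z and received z from I-2 (zz), so II-3 is Zz; III-1 is affected so carries Z and received z from II-4 (zz), so III-1 is Zz.
Every other individual is either homozygous by phenotype or has at least one consistent homozygous assignment, so the count is 4.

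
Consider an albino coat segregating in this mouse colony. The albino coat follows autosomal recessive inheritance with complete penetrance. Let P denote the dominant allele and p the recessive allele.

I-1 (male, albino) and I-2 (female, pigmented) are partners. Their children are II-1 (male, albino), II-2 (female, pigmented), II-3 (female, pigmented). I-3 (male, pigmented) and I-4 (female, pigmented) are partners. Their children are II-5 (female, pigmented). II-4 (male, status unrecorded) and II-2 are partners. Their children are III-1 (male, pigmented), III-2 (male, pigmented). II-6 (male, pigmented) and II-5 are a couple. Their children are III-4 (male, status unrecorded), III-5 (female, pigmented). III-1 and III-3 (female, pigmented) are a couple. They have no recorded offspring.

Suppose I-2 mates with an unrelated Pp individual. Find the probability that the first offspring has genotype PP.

I-2 is pigmented so carries P and passed p to II-1 (pp), so I-2 is Pp.
The cross gives 1/4 PP : 1/2 Pp : 1/4 pp, so P(offspring has genotype PP) = 1/4.

1/4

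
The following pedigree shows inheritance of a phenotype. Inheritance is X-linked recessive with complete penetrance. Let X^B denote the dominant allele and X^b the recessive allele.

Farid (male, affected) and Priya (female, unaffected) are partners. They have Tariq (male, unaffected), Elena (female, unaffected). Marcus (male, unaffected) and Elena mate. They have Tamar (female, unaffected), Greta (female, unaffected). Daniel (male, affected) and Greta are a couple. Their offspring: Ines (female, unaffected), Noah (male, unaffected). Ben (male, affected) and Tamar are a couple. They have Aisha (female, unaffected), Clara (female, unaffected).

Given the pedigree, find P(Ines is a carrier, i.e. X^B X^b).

Ines is unaffected so carries B and received b from Daniel (X^b Y), so Ines is X^B X^b, giving P(X^B X^b) = 1.

1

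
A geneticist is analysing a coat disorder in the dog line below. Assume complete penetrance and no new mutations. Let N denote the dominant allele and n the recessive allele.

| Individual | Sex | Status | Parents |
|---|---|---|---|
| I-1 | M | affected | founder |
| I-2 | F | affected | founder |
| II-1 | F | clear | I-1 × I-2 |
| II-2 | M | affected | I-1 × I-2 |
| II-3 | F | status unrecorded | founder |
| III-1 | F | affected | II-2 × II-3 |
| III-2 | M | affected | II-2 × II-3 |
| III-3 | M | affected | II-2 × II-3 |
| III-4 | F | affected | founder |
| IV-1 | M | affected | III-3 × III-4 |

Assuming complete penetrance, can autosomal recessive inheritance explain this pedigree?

Under autosomal recessive, II-1 (clear, female) cannot arise from I-1 (affected) × I-2 (affected).

No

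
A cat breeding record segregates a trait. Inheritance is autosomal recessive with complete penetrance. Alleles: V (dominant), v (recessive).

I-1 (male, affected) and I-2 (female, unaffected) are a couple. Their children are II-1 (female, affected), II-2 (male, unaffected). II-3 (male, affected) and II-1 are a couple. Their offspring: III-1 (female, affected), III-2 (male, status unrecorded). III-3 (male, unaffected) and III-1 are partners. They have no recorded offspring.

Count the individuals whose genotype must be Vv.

2

Obligate heterozygotes: I-2 is unaffected so carries V and passed v to II-1 (vv), so I-2 is Vv; II-2 is unaffected so carries V and received v from I-1 (vv), so II-2 is Vv.
Every other individual is either homozygous by phenotype or has at least one consistent homozygous assignment, so the count is 2.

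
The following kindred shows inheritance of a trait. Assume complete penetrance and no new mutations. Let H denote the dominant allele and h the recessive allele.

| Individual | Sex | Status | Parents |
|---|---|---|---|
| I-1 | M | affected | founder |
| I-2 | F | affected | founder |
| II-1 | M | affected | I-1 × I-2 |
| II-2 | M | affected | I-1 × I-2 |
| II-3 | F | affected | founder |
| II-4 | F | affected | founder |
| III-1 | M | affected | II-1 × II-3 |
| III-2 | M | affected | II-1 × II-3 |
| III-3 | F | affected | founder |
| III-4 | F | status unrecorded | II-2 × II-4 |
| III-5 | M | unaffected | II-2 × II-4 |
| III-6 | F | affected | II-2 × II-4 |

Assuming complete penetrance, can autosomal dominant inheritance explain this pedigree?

Yes

A consistent assignment under autosomal dominant exists: I-1 HH, I-2 Hh, II-1 HH, II-2 Hh, II-3 HH, II-4 Hh, III-1 HH, III-2 HH, III-3 HH, III-4 HH, III-5 hh, III-6 HH.
In this assignment every recorded phenotype matches its genotype and every non-founder's genotype is obtainable from its parents' genotypes, so the pedigree is consistent.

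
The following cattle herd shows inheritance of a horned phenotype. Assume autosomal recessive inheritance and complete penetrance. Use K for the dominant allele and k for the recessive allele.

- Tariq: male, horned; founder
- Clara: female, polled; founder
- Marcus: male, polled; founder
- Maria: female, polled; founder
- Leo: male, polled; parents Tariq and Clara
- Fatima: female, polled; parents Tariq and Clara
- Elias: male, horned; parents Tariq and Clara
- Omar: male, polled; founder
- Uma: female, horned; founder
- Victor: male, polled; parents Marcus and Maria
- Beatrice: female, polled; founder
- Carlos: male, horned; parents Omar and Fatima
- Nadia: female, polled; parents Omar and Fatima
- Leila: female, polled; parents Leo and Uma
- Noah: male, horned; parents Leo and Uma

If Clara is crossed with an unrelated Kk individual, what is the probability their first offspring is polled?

Clara is polled so carries K and passed k to Elias (kk), so Clara is Kk.
The cross gives 1/4 KK : 1/2 Kk : 1/4 kk, so P(offspring is polled) = 3/4.

3/4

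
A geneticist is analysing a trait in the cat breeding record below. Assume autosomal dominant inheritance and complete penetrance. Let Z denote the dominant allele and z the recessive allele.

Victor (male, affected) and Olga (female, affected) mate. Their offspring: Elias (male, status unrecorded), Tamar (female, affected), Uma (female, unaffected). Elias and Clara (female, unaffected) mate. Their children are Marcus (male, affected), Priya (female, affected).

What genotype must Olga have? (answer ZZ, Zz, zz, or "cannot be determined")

From phenotype alone, Olga is ZZ or Zz.
Olga is affected so carries Z and passed z to Uma (zz), so Olga is Zz.

Zz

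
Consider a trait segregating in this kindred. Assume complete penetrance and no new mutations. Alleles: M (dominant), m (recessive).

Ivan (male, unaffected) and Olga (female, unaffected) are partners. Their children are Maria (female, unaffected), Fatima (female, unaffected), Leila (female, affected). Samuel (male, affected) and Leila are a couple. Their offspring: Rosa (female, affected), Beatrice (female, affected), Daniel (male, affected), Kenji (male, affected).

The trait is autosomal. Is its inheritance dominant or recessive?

Ivan and Olga are both unaffected yet have an affected child Leila. Under dominance, an affected child requires at least one affected parent, so the trait cannot be dominant.

recessive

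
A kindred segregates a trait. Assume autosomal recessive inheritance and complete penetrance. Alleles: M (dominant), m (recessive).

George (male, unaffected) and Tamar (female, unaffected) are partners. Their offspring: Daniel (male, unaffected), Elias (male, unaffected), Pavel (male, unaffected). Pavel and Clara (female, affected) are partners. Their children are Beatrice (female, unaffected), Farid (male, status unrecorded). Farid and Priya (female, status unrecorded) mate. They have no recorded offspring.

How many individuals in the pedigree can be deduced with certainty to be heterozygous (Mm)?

1

Obligate heterozygotes: Beatrice is unaffected so carries M and received m from Clara (mm), so Beatrice is Mm.
Every other individual is either homozygous by phenotype or has at least one consistent homozygous assignment, so the count is 1.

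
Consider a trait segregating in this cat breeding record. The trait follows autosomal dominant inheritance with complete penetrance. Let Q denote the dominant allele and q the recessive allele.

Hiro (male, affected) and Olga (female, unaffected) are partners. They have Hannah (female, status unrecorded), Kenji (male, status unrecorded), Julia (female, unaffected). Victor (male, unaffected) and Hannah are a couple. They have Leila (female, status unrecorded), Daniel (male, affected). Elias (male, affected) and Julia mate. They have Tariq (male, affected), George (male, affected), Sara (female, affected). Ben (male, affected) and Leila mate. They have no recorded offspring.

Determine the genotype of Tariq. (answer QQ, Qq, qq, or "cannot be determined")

From phenotype alone, Tariq is QQ or Qq.
Tariq is affected so carries Q and received q from Julia (qq), so Tariq is Qq.

Qq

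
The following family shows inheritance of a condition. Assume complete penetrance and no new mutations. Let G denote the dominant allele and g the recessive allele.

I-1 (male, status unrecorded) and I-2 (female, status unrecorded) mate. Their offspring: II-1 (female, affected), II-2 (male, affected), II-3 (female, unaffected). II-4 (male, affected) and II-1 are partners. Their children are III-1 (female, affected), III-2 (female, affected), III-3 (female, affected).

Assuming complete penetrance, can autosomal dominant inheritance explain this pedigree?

Yes

A consistent assignment under autosomal dominant exists: I-1 Gg, I-2 Gg, II-1 GG, II-2 GG, II-3 gg, II-4 GG, III-1 GG, III-2 GG, III-3 GG.
In this assignment every recorded phenotype matches its genotype and every non-founder's genotype is obtainable from its parents' genotypes, so the pedigree is consistent.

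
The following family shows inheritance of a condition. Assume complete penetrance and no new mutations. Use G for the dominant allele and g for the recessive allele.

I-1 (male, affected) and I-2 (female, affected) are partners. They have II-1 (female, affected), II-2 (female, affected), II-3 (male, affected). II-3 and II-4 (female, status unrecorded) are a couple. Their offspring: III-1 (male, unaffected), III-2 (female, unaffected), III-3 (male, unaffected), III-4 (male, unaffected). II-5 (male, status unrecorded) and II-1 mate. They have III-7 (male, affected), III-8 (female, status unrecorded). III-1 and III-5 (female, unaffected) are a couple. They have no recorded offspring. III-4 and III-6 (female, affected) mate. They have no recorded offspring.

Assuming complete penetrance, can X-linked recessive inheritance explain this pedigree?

A consistent assignment under X-linked recessive exists: I-1 X^g Y, I-2 X^g X^g, II-1 X^g X^g, II-2 X^g X^g, II-3 X^g Y, II-4 X^G X^G, II-5 X^G Y, III-1 X^G Y, III-2 X^G X^g, III-3 X^G Y, III-4 X^G Y, III-5 X^G X^G, III-6 X^g X^g, III-7 X^g Y, III-8 X^G X^g.
In this assignment every recorded phenotype matches its genotype and every non-founder's genotype is obtainable from its parents' genotypes, so the pedigree is consistent.

Yes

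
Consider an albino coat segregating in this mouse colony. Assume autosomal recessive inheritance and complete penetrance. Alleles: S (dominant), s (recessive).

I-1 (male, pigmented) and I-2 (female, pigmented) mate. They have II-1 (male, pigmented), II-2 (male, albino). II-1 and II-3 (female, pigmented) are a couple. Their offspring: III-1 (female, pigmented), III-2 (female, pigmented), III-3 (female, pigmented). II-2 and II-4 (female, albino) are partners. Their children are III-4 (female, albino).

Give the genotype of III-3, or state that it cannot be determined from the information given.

III-3's phenotype allows SS or Ss, and no parent or child forces a single allele at both positions; consistent genotype assignments exist with III-3 as SS or Ss.

cannot be determined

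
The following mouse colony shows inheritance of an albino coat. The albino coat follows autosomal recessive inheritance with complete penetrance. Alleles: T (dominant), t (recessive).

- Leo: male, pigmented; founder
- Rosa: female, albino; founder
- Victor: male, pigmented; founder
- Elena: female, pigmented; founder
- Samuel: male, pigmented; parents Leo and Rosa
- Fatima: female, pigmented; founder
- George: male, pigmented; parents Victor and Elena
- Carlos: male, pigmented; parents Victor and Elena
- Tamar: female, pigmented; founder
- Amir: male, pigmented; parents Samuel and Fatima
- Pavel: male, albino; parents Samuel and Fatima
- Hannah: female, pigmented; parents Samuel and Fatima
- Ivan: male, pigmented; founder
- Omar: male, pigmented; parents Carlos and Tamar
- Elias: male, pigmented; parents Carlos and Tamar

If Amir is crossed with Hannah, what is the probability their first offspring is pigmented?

8/9

Samuel is pigmented so carries T and received t from Rosa (tt), so Samuel is Tt.
Fatima is pigmented so carries T and passed t to Pavel (tt), so Fatima is Tt.
Amir is a pigmented offspring of Samuel (Tt) × Fatima (Tt), whose cross gives 1/4 TT : 1/2 Tt : 1/4 tt; conditioning on being pigmented, Amir is TT with probability 1/3, Tt with probability 2/3.
Hannah is a pigmented offspring of Samuel (Tt) × Fatima (Tt), whose cross gives 1/4 TT : 1/2 Tt : 1/4 tt; conditioning on being pigmented, Hannah is TT with probability 1/3, Tt with probability 2/3.
Summing over parental genotype combinations, P(offspring is pigmented) = 1/9·1 + 2/9·1 + 2/9·1 + 4/9·3/4 = 8/9.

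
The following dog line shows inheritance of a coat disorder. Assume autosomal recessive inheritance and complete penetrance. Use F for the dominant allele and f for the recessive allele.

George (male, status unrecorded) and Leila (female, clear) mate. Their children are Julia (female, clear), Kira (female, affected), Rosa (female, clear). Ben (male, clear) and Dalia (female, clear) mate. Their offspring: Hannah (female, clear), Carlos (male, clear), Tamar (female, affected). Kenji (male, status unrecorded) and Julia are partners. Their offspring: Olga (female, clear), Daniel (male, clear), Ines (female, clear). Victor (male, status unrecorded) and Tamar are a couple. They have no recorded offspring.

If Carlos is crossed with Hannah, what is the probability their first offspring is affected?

Ben is clear so carries F and passed f to Tamar (ff), so Ben is Ff.
Dalia is clear so carries F and passed f to Tamar (ff), so Dalia is Ff.
Carlos is a clear offspring of Ben (Ff) × Dalia (Ff), whose cross gives 1/4 FF : 1/2 Ff : 1/4 ff; conditioning on being clear, Carlos is FF with probability 1/3, Ff with probability 2/3.
Hannah is a clear offspring of Ben (Ff) × Dalia (Ff), whose cross gives 1/4 FF : 1/2 Ff : 1/4 ff; conditioning on being clear, Hannah is FF with probability 1/3, Ff with probability 2/3.
Summing over parental genotype combinations, P(offspring is affected) = 4/9·1/4 = 1/9.

1/9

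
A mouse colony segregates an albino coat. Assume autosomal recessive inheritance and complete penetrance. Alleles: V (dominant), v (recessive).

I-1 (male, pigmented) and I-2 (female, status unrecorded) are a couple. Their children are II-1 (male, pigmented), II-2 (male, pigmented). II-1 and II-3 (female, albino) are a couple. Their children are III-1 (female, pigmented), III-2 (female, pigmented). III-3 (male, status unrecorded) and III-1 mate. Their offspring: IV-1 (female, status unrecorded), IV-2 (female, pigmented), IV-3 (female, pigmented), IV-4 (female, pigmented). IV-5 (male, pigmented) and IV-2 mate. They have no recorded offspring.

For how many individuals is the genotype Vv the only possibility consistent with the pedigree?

2

Obligate heterozygotes: III-1 is pigmented so carries V and received v from II-3 (vv), so III-1 is Vv; III-2 is pigmented so carries V and received v from II-3 (vv), so III-2 is Vv.
Every other individual is either homozygous by phenotype or has at least one consistent homozygous assignment, so the count is 2.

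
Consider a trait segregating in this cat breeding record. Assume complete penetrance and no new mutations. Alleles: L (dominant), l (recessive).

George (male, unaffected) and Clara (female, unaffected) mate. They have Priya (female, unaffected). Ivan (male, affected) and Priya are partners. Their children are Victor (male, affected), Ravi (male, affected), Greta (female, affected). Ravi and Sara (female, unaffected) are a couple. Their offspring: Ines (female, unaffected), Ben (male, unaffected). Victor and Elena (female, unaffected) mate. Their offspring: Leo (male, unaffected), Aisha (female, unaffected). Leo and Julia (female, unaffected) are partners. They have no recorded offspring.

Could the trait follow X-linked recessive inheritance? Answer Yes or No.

Yes

A consistent assignment under X-linked recessive exists: George X^L Y, Clara X^L X^l, Priya X^L X^l, Ivan X^l Y, Victor X^l Y, Ravi X^l Y, Greta X^l X^l, Sara X^L X^L, Elena X^L X^L, Ines X^L X^l, Ben X^L Y, Leo X^L Y, Aisha X^L X^l, Julia X^L X^L.
In this assignment every recorded phenotype matches its genotype and every non-founder's genotype is obtainable from its parents' genotypes, so the pedigree is consistent.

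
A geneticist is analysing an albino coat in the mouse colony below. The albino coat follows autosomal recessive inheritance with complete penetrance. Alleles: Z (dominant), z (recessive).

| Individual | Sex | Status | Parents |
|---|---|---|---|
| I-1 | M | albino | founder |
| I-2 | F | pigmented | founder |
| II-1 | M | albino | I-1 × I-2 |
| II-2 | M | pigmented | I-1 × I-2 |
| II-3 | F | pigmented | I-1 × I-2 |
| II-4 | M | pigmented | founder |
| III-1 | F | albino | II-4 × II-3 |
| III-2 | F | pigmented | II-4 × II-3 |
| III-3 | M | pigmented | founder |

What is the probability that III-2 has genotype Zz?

2/3

II-4 is pigmented so carries Z and passed z to III-1 (zz), so II-4 is Zz.
II-3 is pigmented so carries Z and received z from I-1 (zz), so II-3 is Zz.
Their cross gives offspring ratios 1/4 ZZ : 1/2 Zz : 1/4 zz. Conditioning on III-2 being pigmented, P(Zz) = 1/2 / 3/4 = 2/3.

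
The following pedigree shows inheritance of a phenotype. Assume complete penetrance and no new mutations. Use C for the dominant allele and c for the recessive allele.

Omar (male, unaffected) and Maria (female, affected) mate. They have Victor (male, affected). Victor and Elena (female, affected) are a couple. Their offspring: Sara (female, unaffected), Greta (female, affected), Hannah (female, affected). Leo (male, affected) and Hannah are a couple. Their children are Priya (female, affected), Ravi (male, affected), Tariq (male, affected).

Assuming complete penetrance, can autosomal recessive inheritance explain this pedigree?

No

Under autosomal recessive, Sara (unaffected, female) cannot arise from Victor (affected) × Elena (affected).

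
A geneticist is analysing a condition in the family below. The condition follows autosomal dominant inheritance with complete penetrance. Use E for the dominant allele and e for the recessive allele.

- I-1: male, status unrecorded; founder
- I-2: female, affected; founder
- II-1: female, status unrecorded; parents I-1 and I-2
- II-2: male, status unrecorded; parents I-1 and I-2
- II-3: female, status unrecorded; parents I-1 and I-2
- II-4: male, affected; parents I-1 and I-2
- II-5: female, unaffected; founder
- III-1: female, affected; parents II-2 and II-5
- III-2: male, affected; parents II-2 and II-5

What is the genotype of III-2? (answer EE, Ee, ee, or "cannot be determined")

Ee

From phenotype alone, III-2 is EE or Ee.
III-2 is affected so carries E and received e from II-5 (ee), so III-2 is Ee.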